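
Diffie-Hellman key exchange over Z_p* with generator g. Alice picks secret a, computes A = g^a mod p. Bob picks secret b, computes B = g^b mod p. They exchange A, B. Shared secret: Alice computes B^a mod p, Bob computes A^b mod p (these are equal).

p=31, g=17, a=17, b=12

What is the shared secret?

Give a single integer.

A = 17^17 mod 31  (bits of 17 = 10001)
  bit 0 = 1: r = r^2 * 17 mod 31 = 1^2 * 17 = 1*17 = 17
  bit 1 = 0: r = r^2 mod 31 = 17^2 = 10
  bit 2 = 0: r = r^2 mod 31 = 10^2 = 7
  bit 3 = 0: r = r^2 mod 31 = 7^2 = 18
  bit 4 = 1: r = r^2 * 17 mod 31 = 18^2 * 17 = 14*17 = 21
  -> A = 21
B = 17^12 mod 31  (bits of 12 = 1100)
  bit 0 = 1: r = r^2 * 17 mod 31 = 1^2 * 17 = 1*17 = 17
  bit 1 = 1: r = r^2 * 17 mod 31 = 17^2 * 17 = 10*17 = 15
  bit 2 = 0: r = r^2 mod 31 = 15^2 = 8
  bit 3 = 0: r = r^2 mod 31 = 8^2 = 2
  -> B = 2
s = B^a = 2^17 mod 31  (bits of 17 = 10001)
  bit 0 = 1: r = r^2 * 2 mod 31 = 1^2 * 2 = 1*2 = 2
  bit 1 = 0: r = r^2 mod 31 = 2^2 = 4
  bit 2 = 0: r = r^2 mod 31 = 4^2 = 16
  bit 3 = 0: r = r^2 mod 31 = 16^2 = 8
  bit 4 = 1: r = r^2 * 2 mod 31 = 8^2 * 2 = 2*2 = 4
  -> s = B^a = 4

Answer: 4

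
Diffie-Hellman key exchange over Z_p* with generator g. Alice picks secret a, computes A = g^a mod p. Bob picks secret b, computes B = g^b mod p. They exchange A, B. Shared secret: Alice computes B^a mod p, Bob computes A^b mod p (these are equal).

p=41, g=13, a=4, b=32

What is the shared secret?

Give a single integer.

Answer: 10

Derivation:
A = 13^4 mod 41  (bits of 4 = 100)
  bit 0 = 1: r = r^2 * 13 mod 41 = 1^2 * 13 = 1*13 = 13
  bit 1 = 0: r = r^2 mod 41 = 13^2 = 5
  bit 2 = 0: r = r^2 mod 41 = 5^2 = 25
  -> A = 25
B = 13^32 mod 41  (bits of 32 = 100000)
  bit 0 = 1: r = r^2 * 13 mod 41 = 1^2 * 13 = 1*13 = 13
  bit 1 = 0: r = r^2 mod 41 = 13^2 = 5
  bit 2 = 0: r = r^2 mod 41 = 5^2 = 25
  bit 3 = 0: r = r^2 mod 41 = 25^2 = 10
  bit 4 = 0: r = r^2 mod 41 = 10^2 = 18
  bit 5 = 0: r = r^2 mod 41 = 18^2 = 37
  -> B = 37
s = B^a = 37^4 mod 41  (bits of 4 = 100)
  bit 0 = 1: r = r^2 * 37 mod 41 = 1^2 * 37 = 1*37 = 37
  bit 1 = 0: r = r^2 mod 41 = 37^2 = 16
  bit 2 = 0: r = r^2 mod 41 = 16^2 = 10
  -> s = B^a = 10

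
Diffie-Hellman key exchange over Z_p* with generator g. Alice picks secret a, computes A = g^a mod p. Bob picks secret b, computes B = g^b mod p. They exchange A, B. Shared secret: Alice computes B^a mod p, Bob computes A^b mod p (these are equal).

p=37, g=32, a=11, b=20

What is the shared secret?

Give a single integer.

A = 32^11 mod 37  (bits of 11 = 1011)
  bit 0 = 1: r = r^2 * 32 mod 37 = 1^2 * 32 = 1*32 = 32
  bit 1 = 0: r = r^2 mod 37 = 32^2 = 25
  bit 2 = 1: r = r^2 * 32 mod 37 = 25^2 * 32 = 33*32 = 20
  bit 3 = 1: r = r^2 * 32 mod 37 = 20^2 * 32 = 30*32 = 35
  -> A = 35
B = 32^20 mod 37  (bits of 20 = 10100)
  bit 0 = 1: r = r^2 * 32 mod 37 = 1^2 * 32 = 1*32 = 32
  bit 1 = 0: r = r^2 mod 37 = 32^2 = 25
  bit 2 = 1: r = r^2 * 32 mod 37 = 25^2 * 32 = 33*32 = 20
  bit 3 = 0: r = r^2 mod 37 = 20^2 = 30
  bit 4 = 0: r = r^2 mod 37 = 30^2 = 12
  -> B = 12
s = B^a = 12^11 mod 37  (bits of 11 = 1011)
  bit 0 = 1: r = r^2 * 12 mod 37 = 1^2 * 12 = 1*12 = 12
  bit 1 = 0: r = r^2 mod 37 = 12^2 = 33
  bit 2 = 1: r = r^2 * 12 mod 37 = 33^2 * 12 = 16*12 = 7
  bit 3 = 1: r = r^2 * 12 mod 37 = 7^2 * 12 = 12*12 = 33
  -> s = B^a = 33

Answer: 33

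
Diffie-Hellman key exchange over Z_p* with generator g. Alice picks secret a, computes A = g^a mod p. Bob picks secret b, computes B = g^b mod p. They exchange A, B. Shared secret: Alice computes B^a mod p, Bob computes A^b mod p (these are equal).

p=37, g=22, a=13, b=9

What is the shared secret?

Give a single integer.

Answer: 6

Derivation:
A = 22^13 mod 37  (bits of 13 = 1101)
  bit 0 = 1: r = r^2 * 22 mod 37 = 1^2 * 22 = 1*22 = 22
  bit 1 = 1: r = r^2 * 22 mod 37 = 22^2 * 22 = 3*22 = 29
  bit 2 = 0: r = r^2 mod 37 = 29^2 = 27
  bit 3 = 1: r = r^2 * 22 mod 37 = 27^2 * 22 = 26*22 = 17
  -> A = 17
B = 22^9 mod 37  (bits of 9 = 1001)
  bit 0 = 1: r = r^2 * 22 mod 37 = 1^2 * 22 = 1*22 = 22
  bit 1 = 0: r = r^2 mod 37 = 22^2 = 3
  bit 2 = 0: r = r^2 mod 37 = 3^2 = 9
  bit 3 = 1: r = r^2 * 22 mod 37 = 9^2 * 22 = 7*22 = 6
  -> B = 6
s = B^a = 6^13 mod 37  (bits of 13 = 1101)
  bit 0 = 1: r = r^2 * 6 mod 37 = 1^2 * 6 = 1*6 = 6
  bit 1 = 1: r = r^2 * 6 mod 37 = 6^2 * 6 = 36*6 = 31
  bit 2 = 0: r = r^2 mod 37 = 31^2 = 36
  bit 3 = 1: r = r^2 * 6 mod 37 = 36^2 * 6 = 1*6 = 6
  -> s = B^a = 6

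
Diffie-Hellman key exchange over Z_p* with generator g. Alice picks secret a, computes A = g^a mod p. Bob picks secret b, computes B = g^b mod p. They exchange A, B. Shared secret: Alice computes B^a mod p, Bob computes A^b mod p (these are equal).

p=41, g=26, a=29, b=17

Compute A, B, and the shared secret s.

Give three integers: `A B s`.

Answer: 24 19 35

Derivation:
A = 26^29 mod 41  (bits of 29 = 11101)
  bit 0 = 1: r = r^2 * 26 mod 41 = 1^2 * 26 = 1*26 = 26
  bit 1 = 1: r = r^2 * 26 mod 41 = 26^2 * 26 = 20*26 = 28
  bit 2 = 1: r = r^2 * 26 mod 41 = 28^2 * 26 = 5*26 = 7
  bit 3 = 0: r = r^2 mod 41 = 7^2 = 8
  bit 4 = 1: r = r^2 * 26 mod 41 = 8^2 * 26 = 23*26 = 24
  -> A = 24
B = 26^17 mod 41  (bits of 17 = 10001)
  bit 0 = 1: r = r^2 * 26 mod 41 = 1^2 * 26 = 1*26 = 26
  bit 1 = 0: r = r^2 mod 41 = 26^2 = 20
  bit 2 = 0: r = r^2 mod 41 = 20^2 = 31
  bit 3 = 0: r = r^2 mod 41 = 31^2 = 18
  bit 4 = 1: r = r^2 * 26 mod 41 = 18^2 * 26 = 37*26 = 19
  -> B = 19
s = B^a = 19^29 mod 41  (bits of 29 = 11101)
  bit 0 = 1: r = r^2 * 19 mod 41 = 1^2 * 19 = 1*19 = 19
  bit 1 = 1: r = r^2 * 19 mod 41 = 19^2 * 19 = 33*19 = 12
  bit 2 = 1: r = r^2 * 19 mod 41 = 12^2 * 19 = 21*19 = 30
  bit 3 = 0: r = r^2 mod 41 = 30^2 = 39
  bit 4 = 1: r = r^2 * 19 mod 41 = 39^2 * 19 = 4*19 = 35
  -> s = B^a = 35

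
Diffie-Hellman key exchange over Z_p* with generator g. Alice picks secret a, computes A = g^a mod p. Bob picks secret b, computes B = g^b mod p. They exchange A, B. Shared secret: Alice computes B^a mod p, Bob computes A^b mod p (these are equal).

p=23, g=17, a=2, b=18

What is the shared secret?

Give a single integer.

A = 17^2 mod 23  (bits of 2 = 10)
  bit 0 = 1: r = r^2 * 17 mod 23 = 1^2 * 17 = 1*17 = 17
  bit 1 = 0: r = r^2 mod 23 = 17^2 = 13
  -> A = 13
B = 17^18 mod 23  (bits of 18 = 10010)
  bit 0 = 1: r = r^2 * 17 mod 23 = 1^2 * 17 = 1*17 = 17
  bit 1 = 0: r = r^2 mod 23 = 17^2 = 13
  bit 2 = 0: r = r^2 mod 23 = 13^2 = 8
  bit 3 = 1: r = r^2 * 17 mod 23 = 8^2 * 17 = 18*17 = 7
  bit 4 = 0: r = r^2 mod 23 = 7^2 = 3
  -> B = 3
s = B^a = 3^2 mod 23  (bits of 2 = 10)
  bit 0 = 1: r = r^2 * 3 mod 23 = 1^2 * 3 = 1*3 = 3
  bit 1 = 0: r = r^2 mod 23 = 3^2 = 9
  -> s = B^a = 9

Answer: 9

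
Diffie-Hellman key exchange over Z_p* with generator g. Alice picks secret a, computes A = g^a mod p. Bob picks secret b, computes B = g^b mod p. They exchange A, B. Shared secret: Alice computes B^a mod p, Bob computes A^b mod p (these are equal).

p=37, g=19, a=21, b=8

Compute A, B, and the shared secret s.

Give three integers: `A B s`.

Answer: 23 12 26

Derivation:
A = 19^21 mod 37  (bits of 21 = 10101)
  bit 0 = 1: r = r^2 * 19 mod 37 = 1^2 * 19 = 1*19 = 19
  bit 1 = 0: r = r^2 mod 37 = 19^2 = 28
  bit 2 = 1: r = r^2 * 19 mod 37 = 28^2 * 19 = 7*19 = 22
  bit 3 = 0: r = r^2 mod 37 = 22^2 = 3
  bit 4 = 1: r = r^2 * 19 mod 37 = 3^2 * 19 = 9*19 = 23
  -> A = 23
B = 19^8 mod 37  (bits of 8 = 1000)
  bit 0 = 1: r = r^2 * 19 mod 37 = 1^2 * 19 = 1*19 = 19
  bit 1 = 0: r = r^2 mod 37 = 19^2 = 28
  bit 2 = 0: r = r^2 mod 37 = 28^2 = 7
  bit 3 = 0: r = r^2 mod 37 = 7^2 = 12
  -> B = 12
s = B^a = 12^21 mod 37  (bits of 21 = 10101)
  bit 0 = 1: r = r^2 * 12 mod 37 = 1^2 * 12 = 1*12 = 12
  bit 1 = 0: r = r^2 mod 37 = 12^2 = 33
  bit 2 = 1: r = r^2 * 12 mod 37 = 33^2 * 12 = 16*12 = 7
  bit 3 = 0: r = r^2 mod 37 = 7^2 = 12
  bit 4 = 1: r = r^2 * 12 mod 37 = 12^2 * 12 = 33*12 = 26
  -> s = B^a = 26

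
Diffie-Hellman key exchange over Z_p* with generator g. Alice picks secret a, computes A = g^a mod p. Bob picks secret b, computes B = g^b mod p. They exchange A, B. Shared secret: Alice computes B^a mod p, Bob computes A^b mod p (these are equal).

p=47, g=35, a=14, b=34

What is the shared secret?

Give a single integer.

Answer: 28

Derivation:
A = 35^14 mod 47  (bits of 14 = 1110)
  bit 0 = 1: r = r^2 * 35 mod 47 = 1^2 * 35 = 1*35 = 35
  bit 1 = 1: r = r^2 * 35 mod 47 = 35^2 * 35 = 3*35 = 11
  bit 2 = 1: r = r^2 * 35 mod 47 = 11^2 * 35 = 27*35 = 5
  bit 3 = 0: r = r^2 mod 47 = 5^2 = 25
  -> A = 25
B = 35^34 mod 47  (bits of 34 = 100010)
  bit 0 = 1: r = r^2 * 35 mod 47 = 1^2 * 35 = 1*35 = 35
  bit 1 = 0: r = r^2 mod 47 = 35^2 = 3
  bit 2 = 0: r = r^2 mod 47 = 3^2 = 9
  bit 3 = 0: r = r^2 mod 47 = 9^2 = 34
  bit 4 = 1: r = r^2 * 35 mod 47 = 34^2 * 35 = 28*35 = 40
  bit 5 = 0: r = r^2 mod 47 = 40^2 = 2
  -> B = 2
s = B^a = 2^14 mod 47  (bits of 14 = 1110)
  bit 0 = 1: r = r^2 * 2 mod 47 = 1^2 * 2 = 1*2 = 2
  bit 1 = 1: r = r^2 * 2 mod 47 = 2^2 * 2 = 4*2 = 8
  bit 2 = 1: r = r^2 * 2 mod 47 = 8^2 * 2 = 17*2 = 34
  bit 3 = 0: r = r^2 mod 47 = 34^2 = 28
  -> s = B^a = 28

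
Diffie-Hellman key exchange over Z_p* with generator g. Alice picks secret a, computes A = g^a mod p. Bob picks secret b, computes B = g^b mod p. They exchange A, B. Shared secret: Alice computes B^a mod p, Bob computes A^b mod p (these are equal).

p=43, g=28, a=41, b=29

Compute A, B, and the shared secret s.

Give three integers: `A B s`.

A = 28^41 mod 43  (bits of 41 = 101001)
  bit 0 = 1: r = r^2 * 28 mod 43 = 1^2 * 28 = 1*28 = 28
  bit 1 = 0: r = r^2 mod 43 = 28^2 = 10
  bit 2 = 1: r = r^2 * 28 mod 43 = 10^2 * 28 = 14*28 = 5
  bit 3 = 0: r = r^2 mod 43 = 5^2 = 25
  bit 4 = 0: r = r^2 mod 43 = 25^2 = 23
  bit 5 = 1: r = r^2 * 28 mod 43 = 23^2 * 28 = 13*28 = 20
  -> A = 20
B = 28^29 mod 43  (bits of 29 = 11101)
  bit 0 = 1: r = r^2 * 28 mod 43 = 1^2 * 28 = 1*28 = 28
  bit 1 = 1: r = r^2 * 28 mod 43 = 28^2 * 28 = 10*28 = 22
  bit 2 = 1: r = r^2 * 28 mod 43 = 22^2 * 28 = 11*28 = 7
  bit 3 = 0: r = r^2 mod 43 = 7^2 = 6
  bit 4 = 1: r = r^2 * 28 mod 43 = 6^2 * 28 = 36*28 = 19
  -> B = 19
s = B^a = 19^41 mod 43  (bits of 41 = 101001)
  bit 0 = 1: r = r^2 * 19 mod 43 = 1^2 * 19 = 1*19 = 19
  bit 1 = 0: r = r^2 mod 43 = 19^2 = 17
  bit 2 = 1: r = r^2 * 19 mod 43 = 17^2 * 19 = 31*19 = 30
  bit 3 = 0: r = r^2 mod 43 = 30^2 = 40
  bit 4 = 0: r = r^2 mod 43 = 40^2 = 9
  bit 5 = 1: r = r^2 * 19 mod 43 = 9^2 * 19 = 38*19 = 34
  -> s = B^a = 34

Answer: 20 19 34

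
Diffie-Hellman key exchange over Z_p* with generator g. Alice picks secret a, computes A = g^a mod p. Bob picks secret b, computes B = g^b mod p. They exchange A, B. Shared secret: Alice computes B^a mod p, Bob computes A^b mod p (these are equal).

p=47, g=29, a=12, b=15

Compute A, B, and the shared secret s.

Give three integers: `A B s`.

Answer: 21 10 32

Derivation:
A = 29^12 mod 47  (bits of 12 = 1100)
  bit 0 = 1: r = r^2 * 29 mod 47 = 1^2 * 29 = 1*29 = 29
  bit 1 = 1: r = r^2 * 29 mod 47 = 29^2 * 29 = 42*29 = 43
  bit 2 = 0: r = r^2 mod 47 = 43^2 = 16
  bit 3 = 0: r = r^2 mod 47 = 16^2 = 21
  -> A = 21
B = 29^15 mod 47  (bits of 15 = 1111)
  bit 0 = 1: r = r^2 * 29 mod 47 = 1^2 * 29 = 1*29 = 29
  bit 1 = 1: r = r^2 * 29 mod 47 = 29^2 * 29 = 42*29 = 43
  bit 2 = 1: r = r^2 * 29 mod 47 = 43^2 * 29 = 16*29 = 41
  bit 3 = 1: r = r^2 * 29 mod 47 = 41^2 * 29 = 36*29 = 10
  -> B = 10
s = B^a = 10^12 mod 47  (bits of 12 = 1100)
  bit 0 = 1: r = r^2 * 10 mod 47 = 1^2 * 10 = 1*10 = 10
  bit 1 = 1: r = r^2 * 10 mod 47 = 10^2 * 10 = 6*10 = 13
  bit 2 = 0: r = r^2 mod 47 = 13^2 = 28
  bit 3 = 0: r = r^2 mod 47 = 28^2 = 32
  -> s = B^a = 32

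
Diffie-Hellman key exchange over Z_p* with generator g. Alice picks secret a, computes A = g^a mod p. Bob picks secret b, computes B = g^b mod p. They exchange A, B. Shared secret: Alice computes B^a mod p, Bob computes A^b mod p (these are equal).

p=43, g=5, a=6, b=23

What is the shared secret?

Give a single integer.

A = 5^6 mod 43  (bits of 6 = 110)
  bit 0 = 1: r = r^2 * 5 mod 43 = 1^2 * 5 = 1*5 = 5
  bit 1 = 1: r = r^2 * 5 mod 43 = 5^2 * 5 = 25*5 = 39
  bit 2 = 0: r = r^2 mod 43 = 39^2 = 16
  -> A = 16
B = 5^23 mod 43  (bits of 23 = 10111)
  bit 0 = 1: r = r^2 * 5 mod 43 = 1^2 * 5 = 1*5 = 5
  bit 1 = 0: r = r^2 mod 43 = 5^2 = 25
  bit 2 = 1: r = r^2 * 5 mod 43 = 25^2 * 5 = 23*5 = 29
  bit 3 = 1: r = r^2 * 5 mod 43 = 29^2 * 5 = 24*5 = 34
  bit 4 = 1: r = r^2 * 5 mod 43 = 34^2 * 5 = 38*5 = 18
  -> B = 18
s = B^a = 18^6 mod 43  (bits of 6 = 110)
  bit 0 = 1: r = r^2 * 18 mod 43 = 1^2 * 18 = 1*18 = 18
  bit 1 = 1: r = r^2 * 18 mod 43 = 18^2 * 18 = 23*18 = 27
  bit 2 = 0: r = r^2 mod 43 = 27^2 = 41
  -> s = B^a = 41

Answer: 41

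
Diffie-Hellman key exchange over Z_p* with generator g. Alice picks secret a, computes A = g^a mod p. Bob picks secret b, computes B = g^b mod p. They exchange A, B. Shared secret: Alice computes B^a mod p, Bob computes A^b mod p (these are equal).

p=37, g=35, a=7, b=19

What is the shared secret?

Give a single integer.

A = 35^7 mod 37  (bits of 7 = 111)
  bit 0 = 1: r = r^2 * 35 mod 37 = 1^2 * 35 = 1*35 = 35
  bit 1 = 1: r = r^2 * 35 mod 37 = 35^2 * 35 = 4*35 = 29
  bit 2 = 1: r = r^2 * 35 mod 37 = 29^2 * 35 = 27*35 = 20
  -> A = 20
B = 35^19 mod 37  (bits of 19 = 10011)
  bit 0 = 1: r = r^2 * 35 mod 37 = 1^2 * 35 = 1*35 = 35
  bit 1 = 0: r = r^2 mod 37 = 35^2 = 4
  bit 2 = 0: r = r^2 mod 37 = 4^2 = 16
  bit 3 = 1: r = r^2 * 35 mod 37 = 16^2 * 35 = 34*35 = 6
  bit 4 = 1: r = r^2 * 35 mod 37 = 6^2 * 35 = 36*35 = 2
  -> B = 2
s = B^a = 2^7 mod 37  (bits of 7 = 111)
  bit 0 = 1: r = r^2 * 2 mod 37 = 1^2 * 2 = 1*2 = 2
  bit 1 = 1: r = r^2 * 2 mod 37 = 2^2 * 2 = 4*2 = 8
  bit 2 = 1: r = r^2 * 2 mod 37 = 8^2 * 2 = 27*2 = 17
  -> s = B^a = 17

Answer: 17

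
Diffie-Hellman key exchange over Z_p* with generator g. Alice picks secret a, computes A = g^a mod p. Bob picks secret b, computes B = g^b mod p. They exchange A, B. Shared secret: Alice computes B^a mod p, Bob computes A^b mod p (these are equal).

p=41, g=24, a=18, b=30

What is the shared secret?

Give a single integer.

A = 24^18 mod 41  (bits of 18 = 10010)
  bit 0 = 1: r = r^2 * 24 mod 41 = 1^2 * 24 = 1*24 = 24
  bit 1 = 0: r = r^2 mod 41 = 24^2 = 2
  bit 2 = 0: r = r^2 mod 41 = 2^2 = 4
  bit 3 = 1: r = r^2 * 24 mod 41 = 4^2 * 24 = 16*24 = 15
  bit 4 = 0: r = r^2 mod 41 = 15^2 = 20
  -> A = 20
B = 24^30 mod 41  (bits of 30 = 11110)
  bit 0 = 1: r = r^2 * 24 mod 41 = 1^2 * 24 = 1*24 = 24
  bit 1 = 1: r = r^2 * 24 mod 41 = 24^2 * 24 = 2*24 = 7
  bit 2 = 1: r = r^2 * 24 mod 41 = 7^2 * 24 = 8*24 = 28
  bit 3 = 1: r = r^2 * 24 mod 41 = 28^2 * 24 = 5*24 = 38
  bit 4 = 0: r = r^2 mod 41 = 38^2 = 9
  -> B = 9
s = B^a = 9^18 mod 41  (bits of 18 = 10010)
  bit 0 = 1: r = r^2 * 9 mod 41 = 1^2 * 9 = 1*9 = 9
  bit 1 = 0: r = r^2 mod 41 = 9^2 = 40
  bit 2 = 0: r = r^2 mod 41 = 40^2 = 1
  bit 3 = 1: r = r^2 * 9 mod 41 = 1^2 * 9 = 1*9 = 9
  bit 4 = 0: r = r^2 mod 41 = 9^2 = 40
  -> s = B^a = 40

Answer: 40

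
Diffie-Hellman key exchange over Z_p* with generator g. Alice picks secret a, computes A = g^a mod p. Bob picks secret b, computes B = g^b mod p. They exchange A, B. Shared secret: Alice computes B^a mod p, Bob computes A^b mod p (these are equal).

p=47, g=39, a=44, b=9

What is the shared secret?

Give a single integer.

Answer: 9

Derivation:
A = 39^44 mod 47  (bits of 44 = 101100)
  bit 0 = 1: r = r^2 * 39 mod 47 = 1^2 * 39 = 1*39 = 39
  bit 1 = 0: r = r^2 mod 47 = 39^2 = 17
  bit 2 = 1: r = r^2 * 39 mod 47 = 17^2 * 39 = 7*39 = 38
  bit 3 = 1: r = r^2 * 39 mod 47 = 38^2 * 39 = 34*39 = 10
  bit 4 = 0: r = r^2 mod 47 = 10^2 = 6
  bit 5 = 0: r = r^2 mod 47 = 6^2 = 36
  -> A = 36
B = 39^9 mod 47  (bits of 9 = 1001)
  bit 0 = 1: r = r^2 * 39 mod 47 = 1^2 * 39 = 1*39 = 39
  bit 1 = 0: r = r^2 mod 47 = 39^2 = 17
  bit 2 = 0: r = r^2 mod 47 = 17^2 = 7
  bit 3 = 1: r = r^2 * 39 mod 47 = 7^2 * 39 = 2*39 = 31
  -> B = 31
s = B^a = 31^44 mod 47  (bits of 44 = 101100)
  bit 0 = 1: r = r^2 * 31 mod 47 = 1^2 * 31 = 1*31 = 31
  bit 1 = 0: r = r^2 mod 47 = 31^2 = 21
  bit 2 = 1: r = r^2 * 31 mod 47 = 21^2 * 31 = 18*31 = 41
  bit 3 = 1: r = r^2 * 31 mod 47 = 41^2 * 31 = 36*31 = 35
  bit 4 = 0: r = r^2 mod 47 = 35^2 = 3
  bit 5 = 0: r = r^2 mod 47 = 3^2 = 9
  -> s = B^a = 9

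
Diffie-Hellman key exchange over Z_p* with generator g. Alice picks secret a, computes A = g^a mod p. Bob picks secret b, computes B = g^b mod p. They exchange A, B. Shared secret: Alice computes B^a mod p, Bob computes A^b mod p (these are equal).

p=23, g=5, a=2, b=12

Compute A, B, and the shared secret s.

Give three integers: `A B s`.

A = 5^2 mod 23  (bits of 2 = 10)
  bit 0 = 1: r = r^2 * 5 mod 23 = 1^2 * 5 = 1*5 = 5
  bit 1 = 0: r = r^2 mod 23 = 5^2 = 2
  -> A = 2
B = 5^12 mod 23  (bits of 12 = 1100)
  bit 0 = 1: r = r^2 * 5 mod 23 = 1^2 * 5 = 1*5 = 5
  bit 1 = 1: r = r^2 * 5 mod 23 = 5^2 * 5 = 2*5 = 10
  bit 2 = 0: r = r^2 mod 23 = 10^2 = 8
  bit 3 = 0: r = r^2 mod 23 = 8^2 = 18
  -> B = 18
s = B^a = 18^2 mod 23  (bits of 2 = 10)
  bit 0 = 1: r = r^2 * 18 mod 23 = 1^2 * 18 = 1*18 = 18
  bit 1 = 0: r = r^2 mod 23 = 18^2 = 2
  -> s = B^a = 2

Answer: 2 18 2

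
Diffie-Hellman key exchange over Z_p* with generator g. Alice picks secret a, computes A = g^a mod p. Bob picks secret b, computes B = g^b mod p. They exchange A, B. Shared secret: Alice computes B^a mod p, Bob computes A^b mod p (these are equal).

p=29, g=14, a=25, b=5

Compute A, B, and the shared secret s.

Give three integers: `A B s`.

Answer: 21 19 2

Derivation:
A = 14^25 mod 29  (bits of 25 = 11001)
  bit 0 = 1: r = r^2 * 14 mod 29 = 1^2 * 14 = 1*14 = 14
  bit 1 = 1: r = r^2 * 14 mod 29 = 14^2 * 14 = 22*14 = 18
  bit 2 = 0: r = r^2 mod 29 = 18^2 = 5
  bit 3 = 0: r = r^2 mod 29 = 5^2 = 25
  bit 4 = 1: r = r^2 * 14 mod 29 = 25^2 * 14 = 16*14 = 21
  -> A = 21
B = 14^5 mod 29  (bits of 5 = 101)
  bit 0 = 1: r = r^2 * 14 mod 29 = 1^2 * 14 = 1*14 = 14
  bit 1 = 0: r = r^2 mod 29 = 14^2 = 22
  bit 2 = 1: r = r^2 * 14 mod 29 = 22^2 * 14 = 20*14 = 19
  -> B = 19
s = B^a = 19^25 mod 29  (bits of 25 = 11001)
  bit 0 = 1: r = r^2 * 19 mod 29 = 1^2 * 19 = 1*19 = 19
  bit 1 = 1: r = r^2 * 19 mod 29 = 19^2 * 19 = 13*19 = 15
  bit 2 = 0: r = r^2 mod 29 = 15^2 = 22
  bit 3 = 0: r = r^2 mod 29 = 22^2 = 20
  bit 4 = 1: r = r^2 * 19 mod 29 = 20^2 * 19 = 23*19 = 2
  -> s = B^a = 2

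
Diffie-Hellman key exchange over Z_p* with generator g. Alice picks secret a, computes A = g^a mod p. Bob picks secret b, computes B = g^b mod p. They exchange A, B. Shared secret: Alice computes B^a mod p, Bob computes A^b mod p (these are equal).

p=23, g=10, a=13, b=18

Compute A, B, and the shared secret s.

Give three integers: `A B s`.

A = 10^13 mod 23  (bits of 13 = 1101)
  bit 0 = 1: r = r^2 * 10 mod 23 = 1^2 * 10 = 1*10 = 10
  bit 1 = 1: r = r^2 * 10 mod 23 = 10^2 * 10 = 8*10 = 11
  bit 2 = 0: r = r^2 mod 23 = 11^2 = 6
  bit 3 = 1: r = r^2 * 10 mod 23 = 6^2 * 10 = 13*10 = 15
  -> A = 15
B = 10^18 mod 23  (bits of 18 = 10010)
  bit 0 = 1: r = r^2 * 10 mod 23 = 1^2 * 10 = 1*10 = 10
  bit 1 = 0: r = r^2 mod 23 = 10^2 = 8
  bit 2 = 0: r = r^2 mod 23 = 8^2 = 18
  bit 3 = 1: r = r^2 * 10 mod 23 = 18^2 * 10 = 2*10 = 20
  bit 4 = 0: r = r^2 mod 23 = 20^2 = 9
  -> B = 9
s = B^a = 9^13 mod 23  (bits of 13 = 1101)
  bit 0 = 1: r = r^2 * 9 mod 23 = 1^2 * 9 = 1*9 = 9
  bit 1 = 1: r = r^2 * 9 mod 23 = 9^2 * 9 = 12*9 = 16
  bit 2 = 0: r = r^2 mod 23 = 16^2 = 3
  bit 3 = 1: r = r^2 * 9 mod 23 = 3^2 * 9 = 9*9 = 12
  -> s = B^a = 12

Answer: 15 9 12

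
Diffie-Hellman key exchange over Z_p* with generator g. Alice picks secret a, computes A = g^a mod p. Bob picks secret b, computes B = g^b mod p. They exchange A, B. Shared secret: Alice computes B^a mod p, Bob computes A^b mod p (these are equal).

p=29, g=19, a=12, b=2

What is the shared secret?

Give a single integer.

Answer: 23

Derivation:
A = 19^12 mod 29  (bits of 12 = 1100)
  bit 0 = 1: r = r^2 * 19 mod 29 = 1^2 * 19 = 1*19 = 19
  bit 1 = 1: r = r^2 * 19 mod 29 = 19^2 * 19 = 13*19 = 15
  bit 2 = 0: r = r^2 mod 29 = 15^2 = 22
  bit 3 = 0: r = r^2 mod 29 = 22^2 = 20
  -> A = 20
B = 19^2 mod 29  (bits of 2 = 10)
  bit 0 = 1: r = r^2 * 19 mod 29 = 1^2 * 19 = 1*19 = 19
  bit 1 = 0: r = r^2 mod 29 = 19^2 = 13
  -> B = 13
s = B^a = 13^12 mod 29  (bits of 12 = 1100)
  bit 0 = 1: r = r^2 * 13 mod 29 = 1^2 * 13 = 1*13 = 13
  bit 1 = 1: r = r^2 * 13 mod 29 = 13^2 * 13 = 24*13 = 22
  bit 2 = 0: r = r^2 mod 29 = 22^2 = 20
  bit 3 = 0: r = r^2 mod 29 = 20^2 = 23
  -> s = B^a = 23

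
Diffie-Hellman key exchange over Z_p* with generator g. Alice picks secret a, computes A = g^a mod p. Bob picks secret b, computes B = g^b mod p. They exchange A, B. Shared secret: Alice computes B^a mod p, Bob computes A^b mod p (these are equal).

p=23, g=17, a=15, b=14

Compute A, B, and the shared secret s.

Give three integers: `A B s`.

Answer: 15 9 6

Derivation:
A = 17^15 mod 23  (bits of 15 = 1111)
  bit 0 = 1: r = r^2 * 17 mod 23 = 1^2 * 17 = 1*17 = 17
  bit 1 = 1: r = r^2 * 17 mod 23 = 17^2 * 17 = 13*17 = 14
  bit 2 = 1: r = r^2 * 17 mod 23 = 14^2 * 17 = 12*17 = 20
  bit 3 = 1: r = r^2 * 17 mod 23 = 20^2 * 17 = 9*17 = 15
  -> A = 15
B = 17^14 mod 23  (bits of 14 = 1110)
  bit 0 = 1: r = r^2 * 17 mod 23 = 1^2 * 17 = 1*17 = 17
  bit 1 = 1: r = r^2 * 17 mod 23 = 17^2 * 17 = 13*17 = 14
  bit 2 = 1: r = r^2 * 17 mod 23 = 14^2 * 17 = 12*17 = 20
  bit 3 = 0: r = r^2 mod 23 = 20^2 = 9
  -> B = 9
s = B^a = 9^15 mod 23  (bits of 15 = 1111)
  bit 0 = 1: r = r^2 * 9 mod 23 = 1^2 * 9 = 1*9 = 9
  bit 1 = 1: r = r^2 * 9 mod 23 = 9^2 * 9 = 12*9 = 16
  bit 2 = 1: r = r^2 * 9 mod 23 = 16^2 * 9 = 3*9 = 4
  bit 3 = 1: r = r^2 * 9 mod 23 = 4^2 * 9 = 16*9 = 6
  -> s = B^a = 6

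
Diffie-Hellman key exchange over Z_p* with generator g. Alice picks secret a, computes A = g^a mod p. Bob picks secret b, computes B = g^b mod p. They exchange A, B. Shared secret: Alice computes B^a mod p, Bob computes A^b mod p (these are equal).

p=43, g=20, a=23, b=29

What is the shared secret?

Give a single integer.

A = 20^23 mod 43  (bits of 23 = 10111)
  bit 0 = 1: r = r^2 * 20 mod 43 = 1^2 * 20 = 1*20 = 20
  bit 1 = 0: r = r^2 mod 43 = 20^2 = 13
  bit 2 = 1: r = r^2 * 20 mod 43 = 13^2 * 20 = 40*20 = 26
  bit 3 = 1: r = r^2 * 20 mod 43 = 26^2 * 20 = 31*20 = 18
  bit 4 = 1: r = r^2 * 20 mod 43 = 18^2 * 20 = 23*20 = 30
  -> A = 30
B = 20^29 mod 43  (bits of 29 = 11101)
  bit 0 = 1: r = r^2 * 20 mod 43 = 1^2 * 20 = 1*20 = 20
  bit 1 = 1: r = r^2 * 20 mod 43 = 20^2 * 20 = 13*20 = 2
  bit 2 = 1: r = r^2 * 20 mod 43 = 2^2 * 20 = 4*20 = 37
  bit 3 = 0: r = r^2 mod 43 = 37^2 = 36
  bit 4 = 1: r = r^2 * 20 mod 43 = 36^2 * 20 = 6*20 = 34
  -> B = 34
s = B^a = 34^23 mod 43  (bits of 23 = 10111)
  bit 0 = 1: r = r^2 * 34 mod 43 = 1^2 * 34 = 1*34 = 34
  bit 1 = 0: r = r^2 mod 43 = 34^2 = 38
  bit 2 = 1: r = r^2 * 34 mod 43 = 38^2 * 34 = 25*34 = 33
  bit 3 = 1: r = r^2 * 34 mod 43 = 33^2 * 34 = 14*34 = 3
  bit 4 = 1: r = r^2 * 34 mod 43 = 3^2 * 34 = 9*34 = 5
  -> s = B^a = 5

Answer: 5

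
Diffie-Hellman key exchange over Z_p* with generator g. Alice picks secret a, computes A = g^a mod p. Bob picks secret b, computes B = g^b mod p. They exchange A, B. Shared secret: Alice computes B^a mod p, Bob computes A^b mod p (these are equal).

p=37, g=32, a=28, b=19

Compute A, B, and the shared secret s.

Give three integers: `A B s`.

A = 32^28 mod 37  (bits of 28 = 11100)
  bit 0 = 1: r = r^2 * 32 mod 37 = 1^2 * 32 = 1*32 = 32
  bit 1 = 1: r = r^2 * 32 mod 37 = 32^2 * 32 = 25*32 = 23
  bit 2 = 1: r = r^2 * 32 mod 37 = 23^2 * 32 = 11*32 = 19
  bit 3 = 0: r = r^2 mod 37 = 19^2 = 28
  bit 4 = 0: r = r^2 mod 37 = 28^2 = 7
  -> A = 7
B = 32^19 mod 37  (bits of 19 = 10011)
  bit 0 = 1: r = r^2 * 32 mod 37 = 1^2 * 32 = 1*32 = 32
  bit 1 = 0: r = r^2 mod 37 = 32^2 = 25
  bit 2 = 0: r = r^2 mod 37 = 25^2 = 33
  bit 3 = 1: r = r^2 * 32 mod 37 = 33^2 * 32 = 16*32 = 31
  bit 4 = 1: r = r^2 * 32 mod 37 = 31^2 * 32 = 36*32 = 5
  -> B = 5
s = B^a = 5^28 mod 37  (bits of 28 = 11100)
  bit 0 = 1: r = r^2 * 5 mod 37 = 1^2 * 5 = 1*5 = 5
  bit 1 = 1: r = r^2 * 5 mod 37 = 5^2 * 5 = 25*5 = 14
  bit 2 = 1: r = r^2 * 5 mod 37 = 14^2 * 5 = 11*5 = 18
  bit 3 = 0: r = r^2 mod 37 = 18^2 = 28
  bit 4 = 0: r = r^2 mod 37 = 28^2 = 7
  -> s = B^a = 7

Answer: 7 5 7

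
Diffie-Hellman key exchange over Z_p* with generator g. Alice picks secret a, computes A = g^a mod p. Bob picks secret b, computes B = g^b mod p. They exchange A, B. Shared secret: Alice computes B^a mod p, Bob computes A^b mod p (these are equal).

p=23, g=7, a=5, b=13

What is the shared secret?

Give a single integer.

A = 7^5 mod 23  (bits of 5 = 101)
  bit 0 = 1: r = r^2 * 7 mod 23 = 1^2 * 7 = 1*7 = 7
  bit 1 = 0: r = r^2 mod 23 = 7^2 = 3
  bit 2 = 1: r = r^2 * 7 mod 23 = 3^2 * 7 = 9*7 = 17
  -> A = 17
B = 7^13 mod 23  (bits of 13 = 1101)
  bit 0 = 1: r = r^2 * 7 mod 23 = 1^2 * 7 = 1*7 = 7
  bit 1 = 1: r = r^2 * 7 mod 23 = 7^2 * 7 = 3*7 = 21
  bit 2 = 0: r = r^2 mod 23 = 21^2 = 4
  bit 3 = 1: r = r^2 * 7 mod 23 = 4^2 * 7 = 16*7 = 20
  -> B = 20
s = B^a = 20^5 mod 23  (bits of 5 = 101)
  bit 0 = 1: r = r^2 * 20 mod 23 = 1^2 * 20 = 1*20 = 20
  bit 1 = 0: r = r^2 mod 23 = 20^2 = 9
  bit 2 = 1: r = r^2 * 20 mod 23 = 9^2 * 20 = 12*20 = 10
  -> s = B^a = 10

Answer: 10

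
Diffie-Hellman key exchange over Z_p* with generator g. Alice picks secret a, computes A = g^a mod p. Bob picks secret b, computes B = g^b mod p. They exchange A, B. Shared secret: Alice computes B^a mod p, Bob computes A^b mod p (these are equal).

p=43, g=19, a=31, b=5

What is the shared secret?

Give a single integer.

A = 19^31 mod 43  (bits of 31 = 11111)
  bit 0 = 1: r = r^2 * 19 mod 43 = 1^2 * 19 = 1*19 = 19
  bit 1 = 1: r = r^2 * 19 mod 43 = 19^2 * 19 = 17*19 = 22
  bit 2 = 1: r = r^2 * 19 mod 43 = 22^2 * 19 = 11*19 = 37
  bit 3 = 1: r = r^2 * 19 mod 43 = 37^2 * 19 = 36*19 = 39
  bit 4 = 1: r = r^2 * 19 mod 43 = 39^2 * 19 = 16*19 = 3
  -> A = 3
B = 19^5 mod 43  (bits of 5 = 101)
  bit 0 = 1: r = r^2 * 19 mod 43 = 1^2 * 19 = 1*19 = 19
  bit 1 = 0: r = r^2 mod 43 = 19^2 = 17
  bit 2 = 1: r = r^2 * 19 mod 43 = 17^2 * 19 = 31*19 = 30
  -> B = 30
s = B^a = 30^31 mod 43  (bits of 31 = 11111)
  bit 0 = 1: r = r^2 * 30 mod 43 = 1^2 * 30 = 1*30 = 30
  bit 1 = 1: r = r^2 * 30 mod 43 = 30^2 * 30 = 40*30 = 39
  bit 2 = 1: r = r^2 * 30 mod 43 = 39^2 * 30 = 16*30 = 7
  bit 3 = 1: r = r^2 * 30 mod 43 = 7^2 * 30 = 6*30 = 8
  bit 4 = 1: r = r^2 * 30 mod 43 = 8^2 * 30 = 21*30 = 28
  -> s = B^a = 28

Answer: 28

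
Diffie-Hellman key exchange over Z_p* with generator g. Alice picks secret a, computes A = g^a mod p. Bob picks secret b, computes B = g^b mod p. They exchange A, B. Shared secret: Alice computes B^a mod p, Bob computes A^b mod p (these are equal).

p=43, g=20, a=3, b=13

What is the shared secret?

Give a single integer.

A = 20^3 mod 43  (bits of 3 = 11)
  bit 0 = 1: r = r^2 * 20 mod 43 = 1^2 * 20 = 1*20 = 20
  bit 1 = 1: r = r^2 * 20 mod 43 = 20^2 * 20 = 13*20 = 2
  -> A = 2
B = 20^13 mod 43  (bits of 13 = 1101)
  bit 0 = 1: r = r^2 * 20 mod 43 = 1^2 * 20 = 1*20 = 20
  bit 1 = 1: r = r^2 * 20 mod 43 = 20^2 * 20 = 13*20 = 2
  bit 2 = 0: r = r^2 mod 43 = 2^2 = 4
  bit 3 = 1: r = r^2 * 20 mod 43 = 4^2 * 20 = 16*20 = 19
  -> B = 19
s = B^a = 19^3 mod 43  (bits of 3 = 11)
  bit 0 = 1: r = r^2 * 19 mod 43 = 1^2 * 19 = 1*19 = 19
  bit 1 = 1: r = r^2 * 19 mod 43 = 19^2 * 19 = 17*19 = 22
  -> s = B^a = 22

Answer: 22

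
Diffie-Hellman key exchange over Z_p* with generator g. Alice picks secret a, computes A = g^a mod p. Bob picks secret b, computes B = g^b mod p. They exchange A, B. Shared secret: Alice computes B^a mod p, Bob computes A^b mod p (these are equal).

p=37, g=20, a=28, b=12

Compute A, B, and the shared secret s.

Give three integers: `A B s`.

A = 20^28 mod 37  (bits of 28 = 11100)
  bit 0 = 1: r = r^2 * 20 mod 37 = 1^2 * 20 = 1*20 = 20
  bit 1 = 1: r = r^2 * 20 mod 37 = 20^2 * 20 = 30*20 = 8
  bit 2 = 1: r = r^2 * 20 mod 37 = 8^2 * 20 = 27*20 = 22
  bit 3 = 0: r = r^2 mod 37 = 22^2 = 3
  bit 4 = 0: r = r^2 mod 37 = 3^2 = 9
  -> A = 9
B = 20^12 mod 37  (bits of 12 = 1100)
  bit 0 = 1: r = r^2 * 20 mod 37 = 1^2 * 20 = 1*20 = 20
  bit 1 = 1: r = r^2 * 20 mod 37 = 20^2 * 20 = 30*20 = 8
  bit 2 = 0: r = r^2 mod 37 = 8^2 = 27
  bit 3 = 0: r = r^2 mod 37 = 27^2 = 26
  -> B = 26
s = B^a = 26^28 mod 37  (bits of 28 = 11100)
  bit 0 = 1: r = r^2 * 26 mod 37 = 1^2 * 26 = 1*26 = 26
  bit 1 = 1: r = r^2 * 26 mod 37 = 26^2 * 26 = 10*26 = 1
  bit 2 = 1: r = r^2 * 26 mod 37 = 1^2 * 26 = 1*26 = 26
  bit 3 = 0: r = r^2 mod 37 = 26^2 = 10
  bit 4 = 0: r = r^2 mod 37 = 10^2 = 26
  -> s = B^a = 26

Answer: 9 26 26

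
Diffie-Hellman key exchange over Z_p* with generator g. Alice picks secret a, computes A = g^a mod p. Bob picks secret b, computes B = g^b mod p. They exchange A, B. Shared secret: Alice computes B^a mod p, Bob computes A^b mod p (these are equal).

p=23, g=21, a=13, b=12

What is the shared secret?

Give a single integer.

Answer: 4

Derivation:
A = 21^13 mod 23  (bits of 13 = 1101)
  bit 0 = 1: r = r^2 * 21 mod 23 = 1^2 * 21 = 1*21 = 21
  bit 1 = 1: r = r^2 * 21 mod 23 = 21^2 * 21 = 4*21 = 15
  bit 2 = 0: r = r^2 mod 23 = 15^2 = 18
  bit 3 = 1: r = r^2 * 21 mod 23 = 18^2 * 21 = 2*21 = 19
  -> A = 19
B = 21^12 mod 23  (bits of 12 = 1100)
  bit 0 = 1: r = r^2 * 21 mod 23 = 1^2 * 21 = 1*21 = 21
  bit 1 = 1: r = r^2 * 21 mod 23 = 21^2 * 21 = 4*21 = 15
  bit 2 = 0: r = r^2 mod 23 = 15^2 = 18
  bit 3 = 0: r = r^2 mod 23 = 18^2 = 2
  -> B = 2
s = B^a = 2^13 mod 23  (bits of 13 = 1101)
  bit 0 = 1: r = r^2 * 2 mod 23 = 1^2 * 2 = 1*2 = 2
  bit 1 = 1: r = r^2 * 2 mod 23 = 2^2 * 2 = 4*2 = 8
  bit 2 = 0: r = r^2 mod 23 = 8^2 = 18
  bit 3 = 1: r = r^2 * 2 mod 23 = 18^2 * 2 = 2*2 = 4
  -> s = B^a = 4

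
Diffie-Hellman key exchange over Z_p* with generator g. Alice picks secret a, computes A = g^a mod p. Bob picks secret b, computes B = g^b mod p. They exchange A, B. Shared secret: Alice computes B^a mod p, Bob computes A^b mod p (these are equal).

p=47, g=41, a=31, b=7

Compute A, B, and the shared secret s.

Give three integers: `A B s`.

Answer: 23 43 29

Derivation:
A = 41^31 mod 47  (bits of 31 = 11111)
  bit 0 = 1: r = r^2 * 41 mod 47 = 1^2 * 41 = 1*41 = 41
  bit 1 = 1: r = r^2 * 41 mod 47 = 41^2 * 41 = 36*41 = 19
  bit 2 = 1: r = r^2 * 41 mod 47 = 19^2 * 41 = 32*41 = 43
  bit 3 = 1: r = r^2 * 41 mod 47 = 43^2 * 41 = 16*41 = 45
  bit 4 = 1: r = r^2 * 41 mod 47 = 45^2 * 41 = 4*41 = 23
  -> A = 23
B = 41^7 mod 47  (bits of 7 = 111)
  bit 0 = 1: r = r^2 * 41 mod 47 = 1^2 * 41 = 1*41 = 41
  bit 1 = 1: r = r^2 * 41 mod 47 = 41^2 * 41 = 36*41 = 19
  bit 2 = 1: r = r^2 * 41 mod 47 = 19^2 * 41 = 32*41 = 43
  -> B = 43
s = B^a = 43^31 mod 47  (bits of 31 = 11111)
  bit 0 = 1: r = r^2 * 43 mod 47 = 1^2 * 43 = 1*43 = 43
  bit 1 = 1: r = r^2 * 43 mod 47 = 43^2 * 43 = 16*43 = 30
  bit 2 = 1: r = r^2 * 43 mod 47 = 30^2 * 43 = 7*43 = 19
  bit 3 = 1: r = r^2 * 43 mod 47 = 19^2 * 43 = 32*43 = 13
  bit 4 = 1: r = r^2 * 43 mod 47 = 13^2 * 43 = 28*43 = 29
  -> s = B^a = 29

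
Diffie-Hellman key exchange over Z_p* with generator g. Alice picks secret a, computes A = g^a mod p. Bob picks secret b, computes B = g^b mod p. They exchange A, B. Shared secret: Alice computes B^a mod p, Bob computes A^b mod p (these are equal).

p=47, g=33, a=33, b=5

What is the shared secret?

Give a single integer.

Answer: 30

Derivation:
A = 33^33 mod 47  (bits of 33 = 100001)
  bit 0 = 1: r = r^2 * 33 mod 47 = 1^2 * 33 = 1*33 = 33
  bit 1 = 0: r = r^2 mod 47 = 33^2 = 8
  bit 2 = 0: r = r^2 mod 47 = 8^2 = 17
  bit 3 = 0: r = r^2 mod 47 = 17^2 = 7
  bit 4 = 0: r = r^2 mod 47 = 7^2 = 2
  bit 5 = 1: r = r^2 * 33 mod 47 = 2^2 * 33 = 4*33 = 38
  -> A = 38
B = 33^5 mod 47  (bits of 5 = 101)
  bit 0 = 1: r = r^2 * 33 mod 47 = 1^2 * 33 = 1*33 = 33
  bit 1 = 0: r = r^2 mod 47 = 33^2 = 8
  bit 2 = 1: r = r^2 * 33 mod 47 = 8^2 * 33 = 17*33 = 44
  -> B = 44
s = B^a = 44^33 mod 47  (bits of 33 = 100001)
  bit 0 = 1: r = r^2 * 44 mod 47 = 1^2 * 44 = 1*44 = 44
  bit 1 = 0: r = r^2 mod 47 = 44^2 = 9
  bit 2 = 0: r = r^2 mod 47 = 9^2 = 34
  bit 3 = 0: r = r^2 mod 47 = 34^2 = 28
  bit 4 = 0: r = r^2 mod 47 = 28^2 = 32
  bit 5 = 1: r = r^2 * 44 mod 47 = 32^2 * 44 = 37*44 = 30
  -> s = B^a = 30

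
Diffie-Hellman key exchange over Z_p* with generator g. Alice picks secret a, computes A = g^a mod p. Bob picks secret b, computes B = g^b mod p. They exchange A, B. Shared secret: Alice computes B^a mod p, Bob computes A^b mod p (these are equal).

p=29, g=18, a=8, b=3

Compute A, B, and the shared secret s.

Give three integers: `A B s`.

A = 18^8 mod 29  (bits of 8 = 1000)
  bit 0 = 1: r = r^2 * 18 mod 29 = 1^2 * 18 = 1*18 = 18
  bit 1 = 0: r = r^2 mod 29 = 18^2 = 5
  bit 2 = 0: r = r^2 mod 29 = 5^2 = 25
  bit 3 = 0: r = r^2 mod 29 = 25^2 = 16
  -> A = 16
B = 18^3 mod 29  (bits of 3 = 11)
  bit 0 = 1: r = r^2 * 18 mod 29 = 1^2 * 18 = 1*18 = 18
  bit 1 = 1: r = r^2 * 18 mod 29 = 18^2 * 18 = 5*18 = 3
  -> B = 3
s = B^a = 3^8 mod 29  (bits of 8 = 1000)
  bit 0 = 1: r = r^2 * 3 mod 29 = 1^2 * 3 = 1*3 = 3
  bit 1 = 0: r = r^2 mod 29 = 3^2 = 9
  bit 2 = 0: r = r^2 mod 29 = 9^2 = 23
  bit 3 = 0: r = r^2 mod 29 = 23^2 = 7
  -> s = B^a = 7

Answer: 16 3 7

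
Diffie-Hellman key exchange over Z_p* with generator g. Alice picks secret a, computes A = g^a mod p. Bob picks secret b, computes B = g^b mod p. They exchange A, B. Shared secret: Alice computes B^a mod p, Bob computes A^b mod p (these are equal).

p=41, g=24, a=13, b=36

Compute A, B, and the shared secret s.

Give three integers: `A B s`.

Answer: 19 31 25

Derivation:
A = 24^13 mod 41  (bits of 13 = 1101)
  bit 0 = 1: r = r^2 * 24 mod 41 = 1^2 * 24 = 1*24 = 24
  bit 1 = 1: r = r^2 * 24 mod 41 = 24^2 * 24 = 2*24 = 7
  bit 2 = 0: r = r^2 mod 41 = 7^2 = 8
  bit 3 = 1: r = r^2 * 24 mod 41 = 8^2 * 24 = 23*24 = 19
  -> A = 19
B = 24^36 mod 41  (bits of 36 = 100100)
  bit 0 = 1: r = r^2 * 24 mod 41 = 1^2 * 24 = 1*24 = 24
  bit 1 = 0: r = r^2 mod 41 = 24^2 = 2
  bit 2 = 0: r = r^2 mod 41 = 2^2 = 4
  bit 3 = 1: r = r^2 * 24 mod 41 = 4^2 * 24 = 16*24 = 15
  bit 4 = 0: r = r^2 mod 41 = 15^2 = 20
  bit 5 = 0: r = r^2 mod 41 = 20^2 = 31
  -> B = 31
s = B^a = 31^13 mod 41  (bits of 13 = 1101)
  bit 0 = 1: r = r^2 * 31 mod 41 = 1^2 * 31 = 1*31 = 31
  bit 1 = 1: r = r^2 * 31 mod 41 = 31^2 * 31 = 18*31 = 25
  bit 2 = 0: r = r^2 mod 41 = 25^2 = 10
  bit 3 = 1: r = r^2 * 31 mod 41 = 10^2 * 31 = 18*31 = 25
  -> s = B^a = 25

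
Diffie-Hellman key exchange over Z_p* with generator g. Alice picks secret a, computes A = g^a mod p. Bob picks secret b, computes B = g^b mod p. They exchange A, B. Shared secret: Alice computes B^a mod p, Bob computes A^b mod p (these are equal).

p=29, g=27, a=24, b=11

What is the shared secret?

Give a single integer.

Answer: 7

Derivation:
A = 27^24 mod 29  (bits of 24 = 11000)
  bit 0 = 1: r = r^2 * 27 mod 29 = 1^2 * 27 = 1*27 = 27
  bit 1 = 1: r = r^2 * 27 mod 29 = 27^2 * 27 = 4*27 = 21
  bit 2 = 0: r = r^2 mod 29 = 21^2 = 6
  bit 3 = 0: r = r^2 mod 29 = 6^2 = 7
  bit 4 = 0: r = r^2 mod 29 = 7^2 = 20
  -> A = 20
B = 27^11 mod 29  (bits of 11 = 1011)
  bit 0 = 1: r = r^2 * 27 mod 29 = 1^2 * 27 = 1*27 = 27
  bit 1 = 0: r = r^2 mod 29 = 27^2 = 4
  bit 2 = 1: r = r^2 * 27 mod 29 = 4^2 * 27 = 16*27 = 26
  bit 3 = 1: r = r^2 * 27 mod 29 = 26^2 * 27 = 9*27 = 11
  -> B = 11
s = B^a = 11^24 mod 29  (bits of 24 = 11000)
  bit 0 = 1: r = r^2 * 11 mod 29 = 1^2 * 11 = 1*11 = 11
  bit 1 = 1: r = r^2 * 11 mod 29 = 11^2 * 11 = 5*11 = 26
  bit 2 = 0: r = r^2 mod 29 = 26^2 = 9
  bit 3 = 0: r = r^2 mod 29 = 9^2 = 23
  bit 4 = 0: r = r^2 mod 29 = 23^2 = 7
  -> s = B^a = 7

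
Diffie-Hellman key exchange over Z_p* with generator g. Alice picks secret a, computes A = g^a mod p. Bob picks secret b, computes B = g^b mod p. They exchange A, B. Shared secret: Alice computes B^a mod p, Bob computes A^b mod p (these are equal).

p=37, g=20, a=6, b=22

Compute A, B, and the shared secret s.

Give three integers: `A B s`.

A = 20^6 mod 37  (bits of 6 = 110)
  bit 0 = 1: r = r^2 * 20 mod 37 = 1^2 * 20 = 1*20 = 20
  bit 1 = 1: r = r^2 * 20 mod 37 = 20^2 * 20 = 30*20 = 8
  bit 2 = 0: r = r^2 mod 37 = 8^2 = 27
  -> A = 27
B = 20^22 mod 37  (bits of 22 = 10110)
  bit 0 = 1: r = r^2 * 20 mod 37 = 1^2 * 20 = 1*20 = 20
  bit 1 = 0: r = r^2 mod 37 = 20^2 = 30
  bit 2 = 1: r = r^2 * 20 mod 37 = 30^2 * 20 = 12*20 = 18
  bit 3 = 1: r = r^2 * 20 mod 37 = 18^2 * 20 = 28*20 = 5
  bit 4 = 0: r = r^2 mod 37 = 5^2 = 25
  -> B = 25
s = B^a = 25^6 mod 37  (bits of 6 = 110)
  bit 0 = 1: r = r^2 * 25 mod 37 = 1^2 * 25 = 1*25 = 25
  bit 1 = 1: r = r^2 * 25 mod 37 = 25^2 * 25 = 33*25 = 11
  bit 2 = 0: r = r^2 mod 37 = 11^2 = 10
  -> s = B^a = 10

Answer: 27 25 10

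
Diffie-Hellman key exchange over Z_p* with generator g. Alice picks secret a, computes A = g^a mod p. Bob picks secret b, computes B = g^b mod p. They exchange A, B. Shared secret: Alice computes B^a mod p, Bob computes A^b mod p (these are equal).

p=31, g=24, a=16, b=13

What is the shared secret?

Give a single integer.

A = 24^16 mod 31  (bits of 16 = 10000)
  bit 0 = 1: r = r^2 * 24 mod 31 = 1^2 * 24 = 1*24 = 24
  bit 1 = 0: r = r^2 mod 31 = 24^2 = 18
  bit 2 = 0: r = r^2 mod 31 = 18^2 = 14
  bit 3 = 0: r = r^2 mod 31 = 14^2 = 10
  bit 4 = 0: r = r^2 mod 31 = 10^2 = 7
  -> A = 7
B = 24^13 mod 31  (bits of 13 = 1101)
  bit 0 = 1: r = r^2 * 24 mod 31 = 1^2 * 24 = 1*24 = 24
  bit 1 = 1: r = r^2 * 24 mod 31 = 24^2 * 24 = 18*24 = 29
  bit 2 = 0: r = r^2 mod 31 = 29^2 = 4
  bit 3 = 1: r = r^2 * 24 mod 31 = 4^2 * 24 = 16*24 = 12
  -> B = 12
s = B^a = 12^16 mod 31  (bits of 16 = 10000)
  bit 0 = 1: r = r^2 * 12 mod 31 = 1^2 * 12 = 1*12 = 12
  bit 1 = 0: r = r^2 mod 31 = 12^2 = 20
  bit 2 = 0: r = r^2 mod 31 = 20^2 = 28
  bit 3 = 0: r = r^2 mod 31 = 28^2 = 9
  bit 4 = 0: r = r^2 mod 31 = 9^2 = 19
  -> s = B^a = 19

Answer: 19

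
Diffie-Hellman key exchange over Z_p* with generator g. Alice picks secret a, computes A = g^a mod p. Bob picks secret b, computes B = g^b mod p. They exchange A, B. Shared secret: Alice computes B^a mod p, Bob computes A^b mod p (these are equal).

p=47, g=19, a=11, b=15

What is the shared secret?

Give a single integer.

Answer: 10

Derivation:
A = 19^11 mod 47  (bits of 11 = 1011)
  bit 0 = 1: r = r^2 * 19 mod 47 = 1^2 * 19 = 1*19 = 19
  bit 1 = 0: r = r^2 mod 47 = 19^2 = 32
  bit 2 = 1: r = r^2 * 19 mod 47 = 32^2 * 19 = 37*19 = 45
  bit 3 = 1: r = r^2 * 19 mod 47 = 45^2 * 19 = 4*19 = 29
  -> A = 29
B = 19^15 mod 47  (bits of 15 = 1111)
  bit 0 = 1: r = r^2 * 19 mod 47 = 1^2 * 19 = 1*19 = 19
  bit 1 = 1: r = r^2 * 19 mod 47 = 19^2 * 19 = 32*19 = 44
  bit 2 = 1: r = r^2 * 19 mod 47 = 44^2 * 19 = 9*19 = 30
  bit 3 = 1: r = r^2 * 19 mod 47 = 30^2 * 19 = 7*19 = 39
  -> B = 39
s = B^a = 39^11 mod 47  (bits of 11 = 1011)
  bit 0 = 1: r = r^2 * 39 mod 47 = 1^2 * 39 = 1*39 = 39
  bit 1 = 0: r = r^2 mod 47 = 39^2 = 17
  bit 2 = 1: r = r^2 * 39 mod 47 = 17^2 * 39 = 7*39 = 38
  bit 3 = 1: r = r^2 * 39 mod 47 = 38^2 * 39 = 34*39 = 10
  -> s = B^a = 10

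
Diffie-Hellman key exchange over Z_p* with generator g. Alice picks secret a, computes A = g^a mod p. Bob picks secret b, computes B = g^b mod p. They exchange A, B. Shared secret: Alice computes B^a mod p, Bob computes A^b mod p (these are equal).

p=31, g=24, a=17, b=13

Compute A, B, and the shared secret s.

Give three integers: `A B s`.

Answer: 13 12 11

Derivation:
A = 24^17 mod 31  (bits of 17 = 10001)
  bit 0 = 1: r = r^2 * 24 mod 31 = 1^2 * 24 = 1*24 = 24
  bit 1 = 0: r = r^2 mod 31 = 24^2 = 18
  bit 2 = 0: r = r^2 mod 31 = 18^2 = 14
  bit 3 = 0: r = r^2 mod 31 = 14^2 = 10
  bit 4 = 1: r = r^2 * 24 mod 31 = 10^2 * 24 = 7*24 = 13
  -> A = 13
B = 24^13 mod 31  (bits of 13 = 1101)
  bit 0 = 1: r = r^2 * 24 mod 31 = 1^2 * 24 = 1*24 = 24
  bit 1 = 1: r = r^2 * 24 mod 31 = 24^2 * 24 = 18*24 = 29
  bit 2 = 0: r = r^2 mod 31 = 29^2 = 4
  bit 3 = 1: r = r^2 * 24 mod 31 = 4^2 * 24 = 16*24 = 12
  -> B = 12
s = B^a = 12^17 mod 31  (bits of 17 = 10001)
  bit 0 = 1: r = r^2 * 12 mod 31 = 1^2 * 12 = 1*12 = 12
  bit 1 = 0: r = r^2 mod 31 = 12^2 = 20
  bit 2 = 0: r = r^2 mod 31 = 20^2 = 28
  bit 3 = 0: r = r^2 mod 31 = 28^2 = 9
  bit 4 = 1: r = r^2 * 12 mod 31 = 9^2 * 12 = 19*12 = 11
  -> s = B^a = 11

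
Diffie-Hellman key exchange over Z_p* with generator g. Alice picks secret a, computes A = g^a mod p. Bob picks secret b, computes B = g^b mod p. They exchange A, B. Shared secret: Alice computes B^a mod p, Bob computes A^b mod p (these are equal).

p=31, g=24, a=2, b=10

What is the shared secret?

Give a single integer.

A = 24^2 mod 31  (bits of 2 = 10)
  bit 0 = 1: r = r^2 * 24 mod 31 = 1^2 * 24 = 1*24 = 24
  bit 1 = 0: r = r^2 mod 31 = 24^2 = 18
  -> A = 18
B = 24^10 mod 31  (bits of 10 = 1010)
  bit 0 = 1: r = r^2 * 24 mod 31 = 1^2 * 24 = 1*24 = 24
  bit 1 = 0: r = r^2 mod 31 = 24^2 = 18
  bit 2 = 1: r = r^2 * 24 mod 31 = 18^2 * 24 = 14*24 = 26
  bit 3 = 0: r = r^2 mod 31 = 26^2 = 25
  -> B = 25
s = B^a = 25^2 mod 31  (bits of 2 = 10)
  bit 0 = 1: r = r^2 * 25 mod 31 = 1^2 * 25 = 1*25 = 25
  bit 1 = 0: r = r^2 mod 31 = 25^2 = 5
  -> s = B^a = 5

Answer: 5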